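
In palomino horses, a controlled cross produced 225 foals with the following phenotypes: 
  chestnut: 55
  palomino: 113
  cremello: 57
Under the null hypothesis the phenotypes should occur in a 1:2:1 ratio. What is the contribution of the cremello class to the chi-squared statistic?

0.010

The 1:2:1 ratio has 4 parts, so with N = 225 the expected counts are:
  chestnut: 225 × 1/4 = 56.25
  palomino: 225 × 2/4 = 112.5
  cremello: 225 × 1/4 = 56.25
Contribution of cremello: (57 − 56.25)² / 56.25 = 0.0100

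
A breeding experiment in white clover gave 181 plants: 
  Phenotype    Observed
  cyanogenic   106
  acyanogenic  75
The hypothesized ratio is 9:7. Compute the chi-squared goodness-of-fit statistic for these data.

0.394

Under the 9:7 hypothesis (Σ ratio = 16, N = 181):
  cyanogenic: 181 × 9/16 = 101.8125
  acyanogenic: 181 × 7/16 = 79.1875
χ² = Σ (O − E)² / E
  cyanogenic: (106 − 101.8125)² / 101.8125 = 0.1722
  acyanogenic: (75 − 79.1875)² / 79.1875 = 0.2214
χ² = 0.1722 + 0.2214 = 0.3936 ≈ 0.394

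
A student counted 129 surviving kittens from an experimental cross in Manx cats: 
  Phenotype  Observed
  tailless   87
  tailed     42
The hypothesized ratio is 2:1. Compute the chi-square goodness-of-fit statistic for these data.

0.035

Total ratio parts = 3. Expected numbers out of 129:
  tailless: 129 × 2/3 = 86
  tailed: 129 × 1/3 = 43
χ² = Σ (O − E)² / E
  tailless: (87 − 86)² / 86 = 0.0116
  tailed: (42 − 43)² / 43 = 0.0233
χ² = 0.0116 + 0.0233 = 0.0349 ≈ 0.035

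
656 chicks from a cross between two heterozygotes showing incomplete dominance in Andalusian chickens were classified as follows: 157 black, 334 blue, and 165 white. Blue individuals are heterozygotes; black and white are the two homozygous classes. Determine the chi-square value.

0.415

With incomplete dominance, a heterozygote × heterozygote cross gives a 1:2:1 phenotypic ratio.
The 1:2:1 ratio has 4 parts, so with N = 656 the expected counts are:
  black: 656 × 1/4 = 164
  blue: 656 × 2/4 = 328
  white: 656 × 1/4 = 164
χ² = Σ (O − E)² / E
  black: (157 − 164)² / 164 = 0.2988
  blue: (334 − 328)² / 328 = 0.1098
  white: (165 − 164)² / 164 = 0.0061
χ² = 0.2988 + 0.1098 + 0.0061 = 0.4147 ≈ 0.415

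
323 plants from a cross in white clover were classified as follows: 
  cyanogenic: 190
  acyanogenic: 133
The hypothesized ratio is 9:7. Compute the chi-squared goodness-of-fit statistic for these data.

Under the 9:7 hypothesis (Σ ratio = 16, N = 323):
  cyanogenic: 323 × 9/16 = 181.6875
  acyanogenic: 323 × 7/16 = 141.3125
χ² = Σ (O − E)² / E
  cyanogenic: (190 − 181.6875)² / 181.6875 = 0.3803
  acyanogenic: (133 − 141.3125)² / 141.3125 = 0.4890
χ² = 0.3803 + 0.4890 = 0.8693 ≈ 0.869

0.869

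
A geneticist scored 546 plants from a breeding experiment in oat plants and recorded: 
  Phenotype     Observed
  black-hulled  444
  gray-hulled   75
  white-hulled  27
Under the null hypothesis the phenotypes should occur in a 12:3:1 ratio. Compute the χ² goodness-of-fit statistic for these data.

11.714

Expected counts for N = 546 under a 12:3:1 ratio (total parts = 16):
  black-hulled: 546 × 12/16 = 409.5
  gray-hulled: 546 × 3/16 = 102.375
  white-hulled: 546 × 1/16 = 34.125
χ² = Σ (O − E)² / E
  black-hulled: (444 − 409.5)² / 409.5 = 2.9066
  gray-hulled: (75 − 102.375)² / 102.375 = 7.3201
  white-hulled: (27 − 34.125)² / 34.125 = 1.4876
χ² = 2.9066 + 7.3201 + 1.4876 = 11.7143 ≈ 11.714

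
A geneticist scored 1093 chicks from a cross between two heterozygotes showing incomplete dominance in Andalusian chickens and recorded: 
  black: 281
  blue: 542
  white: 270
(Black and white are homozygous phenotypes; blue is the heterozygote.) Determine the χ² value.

With incomplete dominance, a heterozygote × heterozygote cross gives a 1:2:1 phenotypic ratio.
The 1:2:1 ratio has 4 parts, so with N = 1093 the expected counts are:
  black: 1093 × 1/4 = 273.25
  blue: 1093 × 2/4 = 546.5
  white: 1093 × 1/4 = 273.25
χ² = Σ (O − E)² / E
  black: (281 − 273.25)² / 273.25 = 0.2198
  blue: (542 − 546.5)² / 546.5 = 0.0371
  white: (270 − 273.25)² / 273.25 = 0.0387
χ² = 0.2198 + 0.0371 + 0.0387 = 0.2956 ≈ 0.296

0.296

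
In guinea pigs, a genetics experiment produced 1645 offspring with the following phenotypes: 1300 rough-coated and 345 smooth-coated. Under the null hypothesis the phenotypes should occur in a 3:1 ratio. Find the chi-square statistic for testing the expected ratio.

The 3:1 ratio has 4 parts, so with N = 1645 the expected counts are:
  rough-coated: 1645 × 3/4 = 1233.75
  smooth-coated: 1645 × 1/4 = 411.25
χ² = Σ (O − E)² / E
  rough-coated: (1300 − 1233.75)² / 1233.75 = 3.5575
  smooth-coated: (345 − 411.25)² / 411.25 = 10.6725
χ² = 3.5575 + 10.6725 = 14.230

14.230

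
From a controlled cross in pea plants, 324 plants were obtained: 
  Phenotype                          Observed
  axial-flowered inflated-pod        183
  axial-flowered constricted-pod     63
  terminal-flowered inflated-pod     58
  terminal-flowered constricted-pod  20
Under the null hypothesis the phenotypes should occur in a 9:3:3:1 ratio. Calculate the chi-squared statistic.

0.214

Under the 9:3:3:1 hypothesis (Σ ratio = 16, N = 324):
  axial-flowered inflated-pod: 324 × 9/16 = 182.25
  axial-flowered constricted-pod: 324 × 3/16 = 60.75
  terminal-flowered inflated-pod: 324 × 3/16 = 60.75
  terminal-flowered constricted-pod: 324 × 1/16 = 20.25
χ² = Σ (O − E)² / E
  axial-flowered inflated-pod: (183 − 182.25)² / 182.25 = 0.0031
  axial-flowered constricted-pod: (63 − 60.75)² / 60.75 = 0.0833
  terminal-flowered inflated-pod: (58 − 60.75)² / 60.75 = 0.1245
  terminal-flowered constricted-pod: (20 − 20.25)² / 20.25 = 0.0031
χ² = 0.0031 + 0.0833 + 0.1245 + 0.0031 = 0.214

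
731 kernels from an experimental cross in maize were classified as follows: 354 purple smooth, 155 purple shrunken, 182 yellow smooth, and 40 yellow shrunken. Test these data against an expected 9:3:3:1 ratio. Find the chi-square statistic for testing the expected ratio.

Expected counts for N = 731 under a 9:3:3:1 ratio (total parts = 16):
  purple smooth: 731 × 9/16 = 411.1875
  purple shrunken: 731 × 3/16 = 137.0625
  yellow smooth: 731 × 3/16 = 137.0625
  yellow shrunken: 731 × 1/16 = 45.6875
χ² = Σ (O − E)² / E
  purple smooth: (354 − 411.1875)² / 411.1875 = 7.9536
  purple shrunken: (155 − 137.0625)² / 137.0625 = 2.3475
  yellow smooth: (182 − 137.0625)² / 137.0625 = 14.7333
  yellow shrunken: (40 − 45.6875)² / 45.6875 = 0.7080
χ² = 7.9536 + 2.3475 + 14.7333 + 0.7080 = 25.7424 ≈ 25.742

25.742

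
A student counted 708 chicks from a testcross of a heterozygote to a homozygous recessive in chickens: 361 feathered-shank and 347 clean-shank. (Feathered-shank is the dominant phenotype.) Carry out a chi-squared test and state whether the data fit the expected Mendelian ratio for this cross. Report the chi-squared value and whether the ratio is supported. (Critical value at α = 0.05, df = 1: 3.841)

0.277; consistent

A testcross of a heterozygote (Aa × aa) gives a 1:1 phenotypic ratio.
Expected counts for N = 708 under a 1:1 ratio (total parts = 2):
  feathered-shank: 708 × 1/2 = 354
  clean-shank: 708 × 1/2 = 354
χ² = Σ (O − E)² / E
  feathered-shank: (361 − 354)² / 354 = 0.1384
  clean-shank: (347 − 354)² / 354 = 0.1384
χ² = 0.1384 + 0.1384 = 0.2768 ≈ 0.277
Degrees of freedom = 2 − 1 = 1; critical value at α = 0.05 is 3.841.
Since 0.277 < 3.841, we fail to reject the null hypothesis — the data are consistent with the 1:1 ratio.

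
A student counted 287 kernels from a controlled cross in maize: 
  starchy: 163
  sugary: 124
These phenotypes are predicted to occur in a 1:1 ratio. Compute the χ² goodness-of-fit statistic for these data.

5.300

The 1:1 ratio has 2 parts, so with N = 287 the expected counts are:
  starchy: 287 × 1/2 = 143.5
  sugary: 287 × 1/2 = 143.5
χ² = Σ (O − E)² / E
  starchy: (163 − 143.5)² / 143.5 = 2.6498
  sugary: (124 − 143.5)² / 143.5 = 2.6498
χ² = 2.6498 + 2.6498 = 5.2996 ≈ 5.300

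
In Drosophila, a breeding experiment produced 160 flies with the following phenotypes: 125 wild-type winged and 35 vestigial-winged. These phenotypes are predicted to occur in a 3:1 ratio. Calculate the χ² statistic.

0.833

Expected counts for N = 160 under a 3:1 ratio (total parts = 4):
  wild-type winged: 160 × 3/4 = 120
  vestigial-winged: 160 × 1/4 = 40
χ² = Σ (O − E)² / E
  wild-type winged: (125 − 120)² / 120 = 0.2083
  vestigial-winged: (35 − 40)² / 40 = 0.6250
χ² = 0.2083 + 0.6250 = 0.8333 ≈ 0.833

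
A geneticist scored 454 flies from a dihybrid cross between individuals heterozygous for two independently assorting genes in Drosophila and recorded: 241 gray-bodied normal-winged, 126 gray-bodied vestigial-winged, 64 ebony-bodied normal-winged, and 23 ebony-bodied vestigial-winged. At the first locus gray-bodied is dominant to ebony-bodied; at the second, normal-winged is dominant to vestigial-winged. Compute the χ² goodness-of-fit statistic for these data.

26.697

A dihybrid F₂ with independent assortment and complete dominance at both loci gives a 9:3:3:1 phenotypic ratio.
Expected counts for N = 454 under a 9:3:3:1 ratio (total parts = 16):
  gray-bodied normal-winged: 454 × 9/16 = 255.375
  gray-bodied vestigial-winged: 454 × 3/16 = 85.125
  ebony-bodied normal-winged: 454 × 3/16 = 85.125
  ebony-bodied vestigial-winged: 454 × 1/16 = 28.375
χ² = Σ (O − E)² / E
  gray-bodied normal-winged: (241 − 255.375)² / 255.375 = 0.8092
  gray-bodied vestigial-winged: (126 − 85.125)² / 85.125 = 19.6272
  ebony-bodied normal-winged: (64 − 85.125)² / 85.125 = 5.2425
  ebony-bodied vestigial-winged: (23 − 28.375)² / 28.375 = 1.0182
χ² = 0.8092 + 19.6272 + 5.2425 + 1.0182 = 26.6971 ≈ 26.697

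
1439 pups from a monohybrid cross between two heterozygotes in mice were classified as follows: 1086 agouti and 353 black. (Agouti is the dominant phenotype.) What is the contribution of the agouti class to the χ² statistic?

0.042

For a monohybrid cross between heterozygotes with complete dominance, the expected phenotypic ratio is 3:1.
The 3:1 ratio has 4 parts, so with N = 1439 the expected counts are:
  agouti: 1439 × 3/4 = 1079.25
  black: 1439 × 1/4 = 359.75
Contribution of agouti: (1086 − 1079.25)² / 1079.25 = 0.0422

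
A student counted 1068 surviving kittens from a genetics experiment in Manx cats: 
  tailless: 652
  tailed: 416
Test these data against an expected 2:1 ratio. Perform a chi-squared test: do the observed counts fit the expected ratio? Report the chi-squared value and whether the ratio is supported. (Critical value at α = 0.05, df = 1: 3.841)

15.169; not consistent

Total ratio parts = 3. Expected numbers out of 1068:
  tailless: 1068 × 2/3 = 712
  tailed: 1068 × 1/3 = 356
χ² = Σ (O − E)² / E
  tailless: (652 − 712)² / 712 = 5.0562
  tailed: (416 − 356)² / 356 = 10.1124
χ² = 5.0562 + 10.1124 = 15.1686 ≈ 15.169
Degrees of freedom = 2 − 1 = 1; critical value at α = 0.05 is 3.841.
Since 15.169 > 3.841, we reject the null hypothesis — the data do not fit the 2:1 ratio.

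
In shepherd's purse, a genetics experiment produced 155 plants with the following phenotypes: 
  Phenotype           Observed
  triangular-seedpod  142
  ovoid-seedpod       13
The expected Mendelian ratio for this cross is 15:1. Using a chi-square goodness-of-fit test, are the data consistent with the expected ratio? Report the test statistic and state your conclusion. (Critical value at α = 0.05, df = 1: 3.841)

Total ratio parts = 16. Expected numbers out of 155:
  triangular-seedpod: 155 × 15/16 = 145.3125
  ovoid-seedpod: 155 × 1/16 = 9.6875
χ² = Σ (O − E)² / E
  triangular-seedpod: (142 − 145.3125)² / 145.3125 = 0.0755
  ovoid-seedpod: (13 − 9.6875)² / 9.6875 = 1.1327
χ² = 0.0755 + 1.1327 = 1.2082 ≈ 1.208
Degrees of freedom = 2 − 1 = 1; critical value at α = 0.05 is 3.841.
Since 1.208 < 3.841, we fail to reject the null hypothesis — the data are consistent with the 15:1 ratio.

1.208; consistent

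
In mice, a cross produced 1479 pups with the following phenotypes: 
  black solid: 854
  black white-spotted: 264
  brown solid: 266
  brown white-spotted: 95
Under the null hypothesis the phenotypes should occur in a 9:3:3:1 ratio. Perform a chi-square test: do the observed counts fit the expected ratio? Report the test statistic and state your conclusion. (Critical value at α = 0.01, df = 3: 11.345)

1.757; consistent

Total ratio parts = 16. Expected numbers out of 1479:
  black solid: 1479 × 9/16 = 831.9375
  black white-spotted: 1479 × 3/16 = 277.3125
  brown solid: 1479 × 3/16 = 277.3125
  brown white-spotted: 1479 × 1/16 = 92.4375
χ² = Σ (O − E)² / E
  black solid: (854 − 831.9375)² / 831.9375 = 0.5851
  black white-spotted: (264 − 277.3125)² / 277.3125 = 0.6391
  brown solid: (266 − 277.3125)² / 277.3125 = 0.4615
  brown white-spotted: (95 − 92.4375)² / 92.4375 = 0.0710
χ² = 0.5851 + 0.6391 + 0.4615 + 0.0710 = 1.7567 ≈ 1.757
Degrees of freedom = 4 − 1 = 3; critical value at α = 0.01 is 11.345.
Since 1.757 < 11.345, we fail to reject the null hypothesis — the data are consistent with the 9:3:3:1 ratio.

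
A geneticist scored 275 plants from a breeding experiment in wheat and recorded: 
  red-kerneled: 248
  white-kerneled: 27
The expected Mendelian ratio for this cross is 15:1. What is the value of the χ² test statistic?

5.976

The 15:1 ratio has 16 parts, so with N = 275 the expected counts are:
  red-kerneled: 275 × 15/16 = 257.8125
  white-kerneled: 275 × 1/16 = 17.1875
χ² = Σ (O − E)² / E
  red-kerneled: (248 − 257.8125)² / 257.8125 = 0.3735
  white-kerneled: (27 − 17.1875)² / 17.1875 = 5.6020
χ² = 0.3735 + 5.6020 = 5.9755 ≈ 5.976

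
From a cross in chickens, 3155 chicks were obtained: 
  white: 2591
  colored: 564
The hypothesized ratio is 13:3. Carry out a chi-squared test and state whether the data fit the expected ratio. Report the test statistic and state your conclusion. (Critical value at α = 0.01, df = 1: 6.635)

Total ratio parts = 16. Expected numbers out of 3155:
  white: 3155 × 13/16 = 2563.4375
  colored: 3155 × 3/16 = 591.5625
χ² = Σ (O − E)² / E
  white: (2591 − 2563.4375)² / 2563.4375 = 0.2964
  colored: (564 − 591.5625)² / 591.5625 = 1.2842
χ² = 0.2964 + 1.2842 = 1.5806 ≈ 1.581
Degrees of freedom = 2 − 1 = 1; critical value at α = 0.01 is 6.635.
Since 1.581 < 6.635, we fail to reject the null hypothesis — the data are consistent with the 13:3 ratio.

1.581; consistent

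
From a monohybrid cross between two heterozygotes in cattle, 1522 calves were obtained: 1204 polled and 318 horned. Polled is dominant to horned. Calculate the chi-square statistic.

13.688

For a monohybrid cross between heterozygotes with complete dominance, the expected phenotypic ratio is 3:1.
The 3:1 ratio has 4 parts, so with N = 1522 the expected counts are:
  polled: 1522 × 3/4 = 1141.5
  horned: 1522 × 1/4 = 380.5
χ² = Σ (O − E)² / E
  polled: (1204 − 1141.5)² / 1141.5 = 3.4220
  horned: (318 − 380.5)² / 380.5 = 10.2661
χ² = 3.4220 + 10.2661 = 13.6881 ≈ 13.688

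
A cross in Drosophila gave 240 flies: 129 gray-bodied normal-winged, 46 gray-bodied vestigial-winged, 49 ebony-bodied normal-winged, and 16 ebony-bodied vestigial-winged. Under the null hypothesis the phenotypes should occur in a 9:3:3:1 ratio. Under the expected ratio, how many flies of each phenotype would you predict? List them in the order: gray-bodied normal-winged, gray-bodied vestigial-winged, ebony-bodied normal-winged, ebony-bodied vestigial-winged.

135, 45, 45, 15

Total ratio parts = 16. Expected numbers out of 240:
  gray-bodied normal-winged: 240 × 9/16 = 135
  gray-bodied vestigial-winged: 240 × 3/16 = 45
  ebony-bodied normal-winged: 240 × 3/16 = 45
  ebony-bodied vestigial-winged: 240 × 1/16 = 15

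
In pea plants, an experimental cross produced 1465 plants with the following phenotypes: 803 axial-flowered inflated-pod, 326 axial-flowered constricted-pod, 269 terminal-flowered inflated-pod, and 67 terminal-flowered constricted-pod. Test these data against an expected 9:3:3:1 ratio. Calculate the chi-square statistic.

16.831

Total ratio parts = 16. Expected numbers out of 1465:
  axial-flowered inflated-pod: 1465 × 9/16 = 824.0625
  axial-flowered constricted-pod: 1465 × 3/16 = 274.6875
  terminal-flowered inflated-pod: 1465 × 3/16 = 274.6875
  terminal-flowered constricted-pod: 1465 × 1/16 = 91.5625
χ² = Σ (O − E)² / E
  axial-flowered inflated-pod: (803 − 824.0625)² / 824.0625 = 0.5383
  axial-flowered constricted-pod: (326 − 274.6875)² / 274.6875 = 9.5853
  terminal-flowered inflated-pod: (269 − 274.6875)² / 274.6875 = 0.1178
  terminal-flowered constricted-pod: (67 − 91.5625)² / 91.5625 = 6.5891
χ² = 0.5383 + 9.5853 + 0.1178 + 6.5891 = 16.8305 ≈ 16.831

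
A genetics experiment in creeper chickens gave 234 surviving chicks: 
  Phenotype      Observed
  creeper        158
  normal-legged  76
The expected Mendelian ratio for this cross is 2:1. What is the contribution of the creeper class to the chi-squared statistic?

Total ratio parts = 3. Expected numbers out of 234:
  creeper: 234 × 2/3 = 156
  normal-legged: 234 × 1/3 = 78
Contribution of creeper: (158 − 156)² / 156 = 0.0256

0.026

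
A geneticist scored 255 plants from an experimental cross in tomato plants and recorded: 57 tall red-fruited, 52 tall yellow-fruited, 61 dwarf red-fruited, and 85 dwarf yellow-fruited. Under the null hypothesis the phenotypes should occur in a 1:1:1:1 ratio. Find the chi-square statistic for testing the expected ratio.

10.082

Total ratio parts = 4. Expected numbers out of 255:
  tall red-fruited: 255 × 1/4 = 63.75
  tall yellow-fruited: 255 × 1/4 = 63.75
  dwarf red-fruited: 255 × 1/4 = 63.75
  dwarf yellow-fruited: 255 × 1/4 = 63.75
χ² = Σ (O − E)² / E
  tall red-fruited: (57 − 63.75)² / 63.75 = 0.7147
  tall yellow-fruited: (52 − 63.75)² / 63.75 = 2.1657
  dwarf red-fruited: (61 − 63.75)² / 63.75 = 0.1186
  dwarf yellow-fruited: (85 − 63.75)² / 63.75 = 7.0833
χ² = 0.7147 + 2.1657 + 0.1186 + 7.0833 = 10.0823 ≈ 10.082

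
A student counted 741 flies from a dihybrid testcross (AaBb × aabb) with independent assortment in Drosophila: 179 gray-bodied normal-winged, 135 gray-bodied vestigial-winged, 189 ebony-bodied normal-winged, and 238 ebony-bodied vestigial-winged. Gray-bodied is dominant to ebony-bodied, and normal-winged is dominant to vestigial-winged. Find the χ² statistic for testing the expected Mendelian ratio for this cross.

28.938

A dihybrid testcross with independent assortment gives a 1:1:1:1 ratio.
Expected counts for N = 741 under a 1:1:1:1 ratio (total parts = 4):
  gray-bodied normal-winged: 741 × 1/4 = 185.25
  gray-bodied vestigial-winged: 741 × 1/4 = 185.25
  ebony-bodied normal-winged: 741 × 1/4 = 185.25
  ebony-bodied vestigial-winged: 741 × 1/4 = 185.25
χ² = Σ (O − E)² / E
  gray-bodied normal-winged: (179 − 185.25)² / 185.25 = 0.2109
  gray-bodied vestigial-winged: (135 − 185.25)² / 185.25 = 13.6306
  ebony-bodied normal-winged: (189 − 185.25)² / 185.25 = 0.0759
  ebony-bodied vestigial-winged: (238 − 185.25)² / 185.25 = 15.0206
χ² = 0.2109 + 13.6306 + 0.0759 + 15.0206 = 28.938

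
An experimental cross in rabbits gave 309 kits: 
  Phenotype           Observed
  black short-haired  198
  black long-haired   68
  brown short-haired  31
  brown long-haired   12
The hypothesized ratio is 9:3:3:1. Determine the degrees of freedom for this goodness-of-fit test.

A goodness-of-fit test with 4 phenotype classes has df = 4 − 1 = 3.

3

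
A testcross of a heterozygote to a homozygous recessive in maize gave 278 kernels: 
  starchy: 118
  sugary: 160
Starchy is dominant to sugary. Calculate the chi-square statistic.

6.345

A testcross of a heterozygote (Aa × aa) gives a 1:1 phenotypic ratio.
Total ratio parts = 2. Expected numbers out of 278:
  starchy: 278 × 1/2 = 139
  sugary: 278 × 1/2 = 139
χ² = Σ (O − E)² / E
  starchy: (118 − 139)² / 139 = 3.1727
  sugary: (160 − 139)² / 139 = 3.1727
χ² = 3.1727 + 3.1727 = 6.3454 ≈ 6.345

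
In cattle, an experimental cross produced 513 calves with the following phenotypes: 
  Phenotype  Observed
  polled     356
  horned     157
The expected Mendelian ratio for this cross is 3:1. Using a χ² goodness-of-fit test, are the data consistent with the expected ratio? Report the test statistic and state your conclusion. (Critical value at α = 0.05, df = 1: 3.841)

The 3:1 ratio has 4 parts, so with N = 513 the expected counts are:
  polled: 513 × 3/4 = 384.75
  horned: 513 × 1/4 = 128.25
χ² = Σ (O − E)² / E
  polled: (356 − 384.75)² / 384.75 = 2.1483
  horned: (157 − 128.25)² / 128.25 = 6.4449
χ² = 2.1483 + 6.4449 = 8.5932 ≈ 8.593
Degrees of freedom = 2 − 1 = 1; critical value at α = 0.05 is 3.841.
Since 8.593 > 3.841, we reject the null hypothesis — the data do not fit the 3:1 ratio.

8.593; not consistent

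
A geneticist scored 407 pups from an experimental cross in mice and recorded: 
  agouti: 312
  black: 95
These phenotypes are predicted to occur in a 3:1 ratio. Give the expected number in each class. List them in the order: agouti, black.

305.25, 101.75

Under the 3:1 hypothesis (Σ ratio = 4, N = 407):
  agouti: 407 × 3/4 = 305.25
  black: 407 × 1/4 = 101.75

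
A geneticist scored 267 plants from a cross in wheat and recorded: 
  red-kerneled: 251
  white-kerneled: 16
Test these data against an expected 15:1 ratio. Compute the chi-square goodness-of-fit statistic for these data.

Expected counts for N = 267 under a 15:1 ratio (total parts = 16):
  red-kerneled: 267 × 15/16 = 250.3125
  white-kerneled: 267 × 1/16 = 16.6875
χ² = Σ (O − E)² / E
  red-kerneled: (251 − 250.3125)² / 250.3125 = 0.0019
  white-kerneled: (16 − 16.6875)² / 16.6875 = 0.0283
χ² = 0.0019 + 0.0283 = 0.0302 ≈ 0.030

0.030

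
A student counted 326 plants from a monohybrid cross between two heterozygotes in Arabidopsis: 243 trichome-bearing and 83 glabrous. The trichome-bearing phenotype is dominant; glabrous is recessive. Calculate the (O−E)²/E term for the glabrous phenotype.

For a monohybrid cross between heterozygotes with complete dominance, the expected phenotypic ratio is 3:1.
Expected counts for N = 326 under a 3:1 ratio (total parts = 4):
  trichome-bearing: 326 × 3/4 = 244.5
  glabrous: 326 × 1/4 = 81.5
Contribution of glabrous: (83 − 81.5)² / 81.5 = 0.0276

0.028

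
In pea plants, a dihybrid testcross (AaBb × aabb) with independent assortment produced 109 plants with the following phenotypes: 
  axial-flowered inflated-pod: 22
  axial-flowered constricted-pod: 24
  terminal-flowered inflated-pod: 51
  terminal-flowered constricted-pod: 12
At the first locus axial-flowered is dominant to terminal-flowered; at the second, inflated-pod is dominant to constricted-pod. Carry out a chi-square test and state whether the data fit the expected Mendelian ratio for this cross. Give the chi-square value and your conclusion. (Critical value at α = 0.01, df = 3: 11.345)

30.633; not consistent

A dihybrid testcross with independent assortment gives a 1:1:1:1 ratio.
The 1:1:1:1 ratio has 4 parts, so with N = 109 the expected counts are:
  axial-flowered inflated-pod: 109 × 1/4 = 27.25
  axial-flowered constricted-pod: 109 × 1/4 = 27.25
  terminal-flowered inflated-pod: 109 × 1/4 = 27.25
  terminal-flowered constricted-pod: 109 × 1/4 = 27.25
χ² = Σ (O − E)² / E
  axial-flowered inflated-pod: (22 − 27.25)² / 27.25 = 1.0115
  axial-flowered constricted-pod: (24 − 27.25)² / 27.25 = 0.3876
  terminal-flowered inflated-pod: (51 − 27.25)² / 27.25 = 20.6995
  terminal-flowered constricted-pod: (12 − 27.25)² / 27.25 = 8.5344
χ² = 1.0115 + 0.3876 + 20.6995 + 8.5344 = 30.633
Degrees of freedom = 4 − 1 = 3; critical value at α = 0.01 is 11.345.
Since 30.633 > 11.345, we reject the null hypothesis — the data do not fit the 1:1:1:1 ratio.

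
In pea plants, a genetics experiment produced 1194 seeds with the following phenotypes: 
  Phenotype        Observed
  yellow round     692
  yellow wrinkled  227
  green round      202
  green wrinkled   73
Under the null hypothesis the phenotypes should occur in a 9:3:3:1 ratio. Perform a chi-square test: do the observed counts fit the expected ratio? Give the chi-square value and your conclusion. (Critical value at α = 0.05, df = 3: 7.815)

Under the 9:3:3:1 hypothesis (Σ ratio = 16, N = 1194):
  yellow round: 1194 × 9/16 = 671.625
  yellow wrinkled: 1194 × 3/16 = 223.875
  green round: 1194 × 3/16 = 223.875
  green wrinkled: 1194 × 1/16 = 74.625
χ² = Σ (O − E)² / E
  yellow round: (692 − 671.625)² / 671.625 = 0.6181
  yellow wrinkled: (227 − 223.875)² / 223.875 = 0.0436
  green round: (202 − 223.875)² / 223.875 = 2.1374
  green wrinkled: (73 − 74.625)² / 74.625 = 0.0354
χ² = 0.6181 + 0.0436 + 2.1374 + 0.0354 = 2.8345 ≈ 2.835
Degrees of freedom = 4 − 1 = 3; critical value at α = 0.05 is 7.815.
Since 2.835 < 7.815, we fail to reject the null hypothesis — the data are consistent with the 9:3:3:1 ratio.

2.835; consistent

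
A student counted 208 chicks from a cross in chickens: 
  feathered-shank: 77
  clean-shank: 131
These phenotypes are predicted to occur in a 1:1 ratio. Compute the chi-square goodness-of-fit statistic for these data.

Under the 1:1 hypothesis (Σ ratio = 2, N = 208):
  feathered-shank: 208 × 1/2 = 104
  clean-shank: 208 × 1/2 = 104
χ² = Σ (O − E)² / E
  feathered-shank: (77 − 104)² / 104 = 7.0096
  clean-shank: (131 − 104)² / 104 = 7.0096
χ² = 7.0096 + 7.0096 = 14.0192 ≈ 14.019

14.019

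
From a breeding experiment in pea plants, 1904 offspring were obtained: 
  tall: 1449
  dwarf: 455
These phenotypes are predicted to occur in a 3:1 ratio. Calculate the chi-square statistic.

1.235

Expected counts for N = 1904 under a 3:1 ratio (total parts = 4):
  tall: 1904 × 3/4 = 1428
  dwarf: 1904 × 1/4 = 476
χ² = Σ (O − E)² / E
  tall: (1449 − 1428)² / 1428 = 0.3088
  dwarf: (455 − 476)² / 476 = 0.9265
χ² = 0.3088 + 0.9265 = 1.2353 ≈ 1.235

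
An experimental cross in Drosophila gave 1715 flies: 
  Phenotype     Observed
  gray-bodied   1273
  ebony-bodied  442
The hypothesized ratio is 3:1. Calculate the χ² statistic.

Total ratio parts = 4. Expected numbers out of 1715:
  gray-bodied: 1715 × 3/4 = 1286.25
  ebony-bodied: 1715 × 1/4 = 428.75
χ² = Σ (O − E)² / E
  gray-bodied: (1273 − 1286.25)² / 1286.25 = 0.1365
  ebony-bodied: (442 − 428.75)² / 428.75 = 0.4095
χ² = 0.1365 + 0.4095 = 0.546

0.546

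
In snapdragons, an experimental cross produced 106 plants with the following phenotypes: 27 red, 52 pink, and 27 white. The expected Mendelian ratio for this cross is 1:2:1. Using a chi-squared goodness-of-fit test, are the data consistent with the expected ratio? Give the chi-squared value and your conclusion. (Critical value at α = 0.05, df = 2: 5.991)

0.038; consistent

Under the 1:2:1 hypothesis (Σ ratio = 4, N = 106):
  red: 106 × 1/4 = 26.5
  pink: 106 × 2/4 = 53
  white: 106 × 1/4 = 26.5
χ² = Σ (O − E)² / E
  red: (27 − 26.5)² / 26.5 = 0.0094
  pink: (52 − 53)² / 53 = 0.0189
  white: (27 − 26.5)² / 26.5 = 0.0094
χ² = 0.0094 + 0.0189 + 0.0094 = 0.0377 ≈ 0.038
Degrees of freedom = 3 − 1 = 2; critical value at α = 0.05 is 5.991.
Since 0.038 < 5.991, we fail to reject the null hypothesis — the data are consistent with the 1:2:1 ratio.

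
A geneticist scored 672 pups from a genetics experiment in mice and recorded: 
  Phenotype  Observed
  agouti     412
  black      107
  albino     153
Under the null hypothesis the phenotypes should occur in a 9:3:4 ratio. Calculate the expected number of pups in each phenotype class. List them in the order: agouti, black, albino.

Expected counts for N = 672 under a 9:3:4 ratio (total parts = 16):
  agouti: 672 × 9/16 = 378
  black: 672 × 3/16 = 126
  albino: 672 × 4/16 = 168

378, 126, 168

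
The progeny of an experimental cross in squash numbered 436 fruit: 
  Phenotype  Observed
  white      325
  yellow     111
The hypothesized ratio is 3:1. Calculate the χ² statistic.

0.049

The 3:1 ratio has 4 parts, so with N = 436 the expected counts are:
  white: 436 × 3/4 = 327
  yellow: 436 × 1/4 = 109
χ² = Σ (O − E)² / E
  white: (325 − 327)² / 327 = 0.0122
  yellow: (111 − 109)² / 109 = 0.0367
χ² = 0.0122 + 0.0367 = 0.0489 ≈ 0.049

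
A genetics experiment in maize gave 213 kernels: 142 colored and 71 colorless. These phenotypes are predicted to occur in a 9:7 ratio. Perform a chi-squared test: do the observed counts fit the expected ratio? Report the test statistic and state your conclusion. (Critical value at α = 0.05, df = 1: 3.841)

Expected counts for N = 213 under a 9:7 ratio (total parts = 16):
  colored: 213 × 9/16 = 119.8125
  colorless: 213 × 7/16 = 93.1875
χ² = Σ (O − E)² / E
  colored: (142 − 119.8125)² / 119.8125 = 4.1088
  colorless: (71 − 93.1875)² / 93.1875 = 5.2827
χ² = 4.1088 + 5.2827 = 9.3915 ≈ 9.392
Degrees of freedom = 2 − 1 = 1; critical value at α = 0.05 is 3.841.
Since 9.392 > 3.841, we reject the null hypothesis — the data do not fit the 9:7 ratio.

9.392; not consistent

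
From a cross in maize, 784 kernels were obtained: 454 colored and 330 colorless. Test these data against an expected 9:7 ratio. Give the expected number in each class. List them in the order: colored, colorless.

441, 343

Expected counts for N = 784 under a 9:7 ratio (total parts = 16):
  colored: 784 × 9/16 = 441
  colorless: 784 × 7/16 = 343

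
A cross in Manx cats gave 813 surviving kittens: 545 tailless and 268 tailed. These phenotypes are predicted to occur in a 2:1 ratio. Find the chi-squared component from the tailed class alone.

0.033

Under the 2:1 hypothesis (Σ ratio = 3, N = 813):
  tailless: 813 × 2/3 = 542
  tailed: 813 × 1/3 = 271
Contribution of tailed: (268 − 271)² / 271 = 0.0332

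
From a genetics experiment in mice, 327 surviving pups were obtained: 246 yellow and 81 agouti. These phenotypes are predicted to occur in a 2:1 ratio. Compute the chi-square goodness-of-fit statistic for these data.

Total ratio parts = 3. Expected numbers out of 327:
  yellow: 327 × 2/3 = 218
  agouti: 327 × 1/3 = 109
χ² = Σ (O − E)² / E
  yellow: (246 − 218)² / 218 = 3.5963
  agouti: (81 − 109)² / 109 = 7.1927
χ² = 3.5963 + 7.1927 = 10.789

10.789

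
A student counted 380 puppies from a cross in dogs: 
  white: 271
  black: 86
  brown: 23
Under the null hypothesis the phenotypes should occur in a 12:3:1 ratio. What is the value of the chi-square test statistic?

3.765

Expected counts for N = 380 under a 12:3:1 ratio (total parts = 16):
  white: 380 × 12/16 = 285
  black: 380 × 3/16 = 71.25
  brown: 380 × 1/16 = 23.75
χ² = Σ (O − E)² / E
  white: (271 − 285)² / 285 = 0.6877
  black: (86 − 71.25)² / 71.25 = 3.0535
  brown: (23 − 23.75)² / 23.75 = 0.0237
χ² = 0.6877 + 3.0535 + 0.0237 = 3.7649 ≈ 3.765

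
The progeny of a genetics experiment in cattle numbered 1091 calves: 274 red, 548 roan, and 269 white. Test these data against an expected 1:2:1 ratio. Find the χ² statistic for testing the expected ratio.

Expected counts for N = 1091 under a 1:2:1 ratio (total parts = 4):
  red: 1091 × 1/4 = 272.75
  roan: 1091 × 2/4 = 545.5
  white: 1091 × 1/4 = 272.75
χ² = Σ (O − E)² / E
  red: (274 − 272.75)² / 272.75 = 0.0057
  roan: (548 − 545.5)² / 545.5 = 0.0115
  white: (269 − 272.75)² / 272.75 = 0.0516
χ² = 0.0057 + 0.0115 + 0.0516 = 0.0688 ≈ 0.069

0.069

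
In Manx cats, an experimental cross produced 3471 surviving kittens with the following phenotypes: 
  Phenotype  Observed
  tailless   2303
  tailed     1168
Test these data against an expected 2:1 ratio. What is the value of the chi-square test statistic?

0.157

Expected counts for N = 3471 under a 2:1 ratio (total parts = 3):
  tailless: 3471 × 2/3 = 2314
  tailed: 3471 × 1/3 = 1157
χ² = Σ (O − E)² / E
  tailless: (2303 − 2314)² / 2314 = 0.0523
  tailed: (1168 − 1157)² / 1157 = 0.1046
χ² = 0.0523 + 0.1046 = 0.1569 ≈ 0.157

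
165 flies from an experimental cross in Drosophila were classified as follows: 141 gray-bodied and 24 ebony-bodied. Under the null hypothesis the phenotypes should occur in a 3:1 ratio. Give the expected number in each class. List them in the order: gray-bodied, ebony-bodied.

123.75, 41.25

The 3:1 ratio has 4 parts, so with N = 165 the expected counts are:
  gray-bodied: 165 × 3/4 = 123.75
  ebony-bodied: 165 × 1/4 = 41.25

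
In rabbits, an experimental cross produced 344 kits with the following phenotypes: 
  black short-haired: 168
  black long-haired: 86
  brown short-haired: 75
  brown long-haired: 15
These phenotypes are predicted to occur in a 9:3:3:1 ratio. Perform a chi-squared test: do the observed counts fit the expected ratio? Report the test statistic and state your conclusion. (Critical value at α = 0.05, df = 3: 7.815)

14.202; not consistent

Under the 9:3:3:1 hypothesis (Σ ratio = 16, N = 344):
  black short-haired: 344 × 9/16 = 193.5
  black long-haired: 344 × 3/16 = 64.5
  brown short-haired: 344 × 3/16 = 64.5
  brown long-haired: 344 × 1/16 = 21.5
χ² = Σ (O − E)² / E
  black short-haired: (168 − 193.5)² / 193.5 = 3.3605
  black long-haired: (86 − 64.5)² / 64.5 = 7.1667
  brown short-haired: (75 − 64.5)² / 64.5 = 1.7093
  brown long-haired: (15 − 21.5)² / 21.5 = 1.9651
χ² = 3.3605 + 7.1667 + 1.7093 + 1.9651 = 14.2016 ≈ 14.202
Degrees of freedom = 4 − 1 = 3; critical value at α = 0.05 is 7.815.
Since 14.202 > 7.815, we reject the null hypothesis — the data do not fit the 9:3:3:1 ratio.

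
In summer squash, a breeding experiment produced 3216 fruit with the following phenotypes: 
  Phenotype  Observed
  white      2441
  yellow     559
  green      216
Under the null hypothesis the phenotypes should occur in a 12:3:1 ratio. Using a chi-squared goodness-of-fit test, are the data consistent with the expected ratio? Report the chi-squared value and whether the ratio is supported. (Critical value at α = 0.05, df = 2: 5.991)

4.679; consistent

Total ratio parts = 16. Expected numbers out of 3216:
  white: 3216 × 12/16 = 2412
  yellow: 3216 × 3/16 = 603
  green: 3216 × 1/16 = 201
χ² = Σ (O − E)² / E
  white: (2441 − 2412)² / 2412 = 0.3487
  yellow: (559 − 603)² / 603 = 3.2106
  green: (216 − 201)² / 201 = 1.1194
χ² = 0.3487 + 3.2106 + 1.1194 = 4.6787 ≈ 4.679
Degrees of freedom = 3 − 1 = 2; critical value at α = 0.05 is 5.991.
Since 4.679 < 5.991, we fail to reject the null hypothesis — the data are consistent with the 12:3:1 ratio.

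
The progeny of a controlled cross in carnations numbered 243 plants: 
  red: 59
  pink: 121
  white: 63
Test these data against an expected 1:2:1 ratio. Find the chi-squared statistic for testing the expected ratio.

Expected counts for N = 243 under a 1:2:1 ratio (total parts = 4):
  red: 243 × 1/4 = 60.75
  pink: 243 × 2/4 = 121.5
  white: 243 × 1/4 = 60.75
χ² = Σ (O − E)² / E
  red: (59 − 60.75)² / 60.75 = 0.0504
  pink: (121 − 121.5)² / 121.5 = 0.0021
  white: (63 − 60.75)² / 60.75 = 0.0833
χ² = 0.0504 + 0.0021 + 0.0833 = 0.1358 ≈ 0.136

0.136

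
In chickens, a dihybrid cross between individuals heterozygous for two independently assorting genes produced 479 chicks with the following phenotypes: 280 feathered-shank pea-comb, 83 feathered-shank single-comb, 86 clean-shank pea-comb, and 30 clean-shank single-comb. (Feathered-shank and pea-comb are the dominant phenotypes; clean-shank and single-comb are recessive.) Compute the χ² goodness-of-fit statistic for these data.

1.093

A dihybrid F₂ with independent assortment and complete dominance at both loci gives a 9:3:3:1 phenotypic ratio.
Expected counts for N = 479 under a 9:3:3:1 ratio (total parts = 16):
  feathered-shank pea-comb: 479 × 9/16 = 269.4375
  feathered-shank single-comb: 479 × 3/16 = 89.8125
  clean-shank pea-comb: 479 × 3/16 = 89.8125
  clean-shank single-comb: 479 × 1/16 = 29.9375
χ² = Σ (O − E)² / E
  feathered-shank pea-comb: (280 − 269.4375)² / 269.4375 = 0.4141
  feathered-shank single-comb: (83 − 89.8125)² / 89.8125 = 0.5167
  clean-shank pea-comb: (86 − 89.8125)² / 89.8125 = 0.1618
  clean-shank single-comb: (30 − 29.9375)² / 29.9375 = 0.0001
χ² = 0.4141 + 0.5167 + 0.1618 + 0.0001 = 1.0927 ≈ 1.093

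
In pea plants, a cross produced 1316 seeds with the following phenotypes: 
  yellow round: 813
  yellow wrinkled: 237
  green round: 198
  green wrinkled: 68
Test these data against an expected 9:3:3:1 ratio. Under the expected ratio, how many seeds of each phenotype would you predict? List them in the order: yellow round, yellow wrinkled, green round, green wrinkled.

Expected counts for N = 1316 under a 9:3:3:1 ratio (total parts = 16):
  yellow round: 1316 × 9/16 = 740.25
  yellow wrinkled: 1316 × 3/16 = 246.75
  green round: 1316 × 3/16 = 246.75
  green wrinkled: 1316 × 1/16 = 82.25

740.25, 246.75, 246.75, 82.25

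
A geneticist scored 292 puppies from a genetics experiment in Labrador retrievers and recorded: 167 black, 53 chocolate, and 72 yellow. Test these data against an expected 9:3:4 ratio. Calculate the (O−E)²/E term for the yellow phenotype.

Total ratio parts = 16. Expected numbers out of 292:
  black: 292 × 9/16 = 164.25
  chocolate: 292 × 3/16 = 54.75
  yellow: 292 × 4/16 = 73
Contribution of yellow: (72 − 73)² / 73 = 0.0137

0.014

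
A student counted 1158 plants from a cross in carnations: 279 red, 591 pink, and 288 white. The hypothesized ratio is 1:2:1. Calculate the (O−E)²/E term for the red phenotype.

0.381

Expected counts for N = 1158 under a 1:2:1 ratio (total parts = 4):
  red: 1158 × 1/4 = 289.5
  pink: 1158 × 2/4 = 579
  white: 1158 × 1/4 = 289.5
Contribution of red: (279 − 289.5)² / 289.5 = 0.3808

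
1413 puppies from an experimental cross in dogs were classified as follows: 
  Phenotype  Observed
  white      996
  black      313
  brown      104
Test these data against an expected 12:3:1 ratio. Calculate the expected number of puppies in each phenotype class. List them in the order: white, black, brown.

Under the 12:3:1 hypothesis (Σ ratio = 16, N = 1413):
  white: 1413 × 12/16 = 1059.75
  black: 1413 × 3/16 = 264.9375
  brown: 1413 × 1/16 = 88.3125

1059.75, 264.9375, 88.3125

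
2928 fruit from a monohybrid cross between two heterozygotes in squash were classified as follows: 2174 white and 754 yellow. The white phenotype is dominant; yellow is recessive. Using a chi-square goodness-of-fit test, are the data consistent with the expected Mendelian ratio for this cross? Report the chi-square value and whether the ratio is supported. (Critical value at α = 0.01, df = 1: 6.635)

For a monohybrid cross between heterozygotes with complete dominance, the expected phenotypic ratio is 3:1.
Total ratio parts = 4. Expected numbers out of 2928:
  white: 2928 × 3/4 = 2196
  yellow: 2928 × 1/4 = 732
χ² = Σ (O − E)² / E
  white: (2174 − 2196)² / 2196 = 0.2204
  yellow: (754 − 732)² / 732 = 0.6612
χ² = 0.2204 + 0.6612 = 0.8816 ≈ 0.882
Degrees of freedom = 2 − 1 = 1; critical value at α = 0.01 is 6.635.
Since 0.882 < 6.635, we fail to reject the null hypothesis — the data are consistent with the 3:1 ratio.

0.882; consistent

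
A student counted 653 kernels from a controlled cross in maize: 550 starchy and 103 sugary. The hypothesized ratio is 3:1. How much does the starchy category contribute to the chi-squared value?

Expected counts for N = 653 under a 3:1 ratio (total parts = 4):
  starchy: 653 × 3/4 = 489.75
  sugary: 653 × 1/4 = 163.25
Contribution of starchy: (550 − 489.75)² / 489.75 = 7.4121

7.412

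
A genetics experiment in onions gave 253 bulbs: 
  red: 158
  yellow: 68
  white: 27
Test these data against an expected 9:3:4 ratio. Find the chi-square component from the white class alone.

20.776

The 9:3:4 ratio has 16 parts, so with N = 253 the expected counts are:
  red: 253 × 9/16 = 142.3125
  yellow: 253 × 3/16 = 47.4375
  white: 253 × 4/16 = 63.25
Contribution of white: (27 − 63.25)² / 63.25 = 20.7757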